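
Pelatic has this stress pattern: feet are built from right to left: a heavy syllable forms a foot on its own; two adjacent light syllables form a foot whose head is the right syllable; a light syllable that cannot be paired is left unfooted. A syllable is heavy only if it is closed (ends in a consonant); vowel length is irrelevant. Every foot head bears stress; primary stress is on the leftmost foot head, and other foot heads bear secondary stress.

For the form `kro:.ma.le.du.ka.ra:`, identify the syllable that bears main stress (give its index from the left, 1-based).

Weights: 1 kro: L, 2 ma L, 3 le L, 4 du L, 5 ka L, 6 ra: L.
Parse right to left (heavy = foot alone; LL = one foot; stranded L unfooted): (kro:.ˈma) (le.ˈdu) (ka.ˈra:).
Foot heads: 2, 4, 6.
Primary stress on the leftmost head = syllable 2.
Primary stress: syllable 2 → kro:.ˈma.le.du.ka.ra:.

2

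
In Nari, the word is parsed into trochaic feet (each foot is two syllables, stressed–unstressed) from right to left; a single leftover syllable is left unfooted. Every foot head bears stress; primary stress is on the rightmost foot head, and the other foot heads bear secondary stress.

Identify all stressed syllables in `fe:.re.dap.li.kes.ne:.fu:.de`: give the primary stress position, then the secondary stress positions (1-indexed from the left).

Parse right to left into trochaic (ˈσσ) feet: (ˈfe:.re) (ˈdap.li) (ˈkes.ne:) (ˈfu:.de).
Foot heads (stressed positions): 1, 3, 5, 7.
End Rule Rightmost: primary stress on the rightmost head = syllable 7.
Secondary stress on 1, 3, 5: ˌfe:.re.ˌdap.li.ˌkes.ne:.ˈfu:.de.

primary 7, secondary 1, 3, 5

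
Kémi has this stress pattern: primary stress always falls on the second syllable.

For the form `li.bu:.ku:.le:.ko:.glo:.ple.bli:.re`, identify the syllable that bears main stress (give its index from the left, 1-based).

2

The word has 9 syllables; the second syllable is syllable 2 (bu:).
Primary stress: syllable 2 → li.ˈbu:.ku:.le:.ko:.glo:.ple.bli:.re.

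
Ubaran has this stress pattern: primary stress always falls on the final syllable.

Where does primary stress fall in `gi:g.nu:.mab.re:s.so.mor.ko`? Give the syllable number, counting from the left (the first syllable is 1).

The word has 7 syllables; the final syllable is syllable 7 (ko).
Primary stress: syllable 7 → gi:g.nu:.mab.re:s.so.mor.ˈko.

7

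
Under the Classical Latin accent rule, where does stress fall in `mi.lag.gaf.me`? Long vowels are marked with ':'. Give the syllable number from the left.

3

Classical Latin: stress the penult if heavy (long vowel or closed), else the antepenult.
Weights: 2 lag H, 3 gaf H, 4 me L.
The penult (syllable 3, gaf) is heavy, so it takes stress.
Stress on syllable 3: mi.lag.ˈgaf.me.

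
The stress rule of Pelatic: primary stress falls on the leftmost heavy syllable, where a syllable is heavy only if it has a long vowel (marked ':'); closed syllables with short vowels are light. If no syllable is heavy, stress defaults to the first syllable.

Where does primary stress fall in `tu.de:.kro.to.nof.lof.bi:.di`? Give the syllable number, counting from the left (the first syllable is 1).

2

Weights: 1 tu L, 2 de: H, 3 kro L, 4 to L, 5 nof L, 6 lof L, 7 bi: H, 8 di L.
Heavy syllables in the domain: 2, 7. The leftmost is syllable 2 (de:).
Primary stress: syllable 2 → tu.ˈde:.kro.to.nof.lof.bi:.di.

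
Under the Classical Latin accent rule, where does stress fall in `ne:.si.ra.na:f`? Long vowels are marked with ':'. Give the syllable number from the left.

Classical Latin: stress the penult if heavy (long vowel or closed), else the antepenult.
Weights: 2 si L, 3 ra L, 4 na:f H.
The penult (syllable 3, ra) is light, so stress falls on the antepenult (syllable 2, si).
Stress on syllable 2: ne:.ˈsi.ra.na:f.

2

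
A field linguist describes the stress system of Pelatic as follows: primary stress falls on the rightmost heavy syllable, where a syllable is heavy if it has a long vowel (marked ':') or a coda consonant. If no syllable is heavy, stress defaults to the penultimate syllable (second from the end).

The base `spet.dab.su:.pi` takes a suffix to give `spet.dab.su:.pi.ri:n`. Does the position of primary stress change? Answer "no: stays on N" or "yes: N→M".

yes: 3→5

Base `spet.dab.su:.pi` (4 syllables):
  Weights: 1 spet H, 2 dab H, 3 su: H, 4 pi L.
  Heavy syllables in the domain: 1, 2, 3. The rightmost is syllable 3 (su:).
  → primary stress on syllable 3.
Suffixed `spet.dab.su:.pi.ri:n` (5 syllables):
  Weights: 1 spet H, 2 dab H, 3 su: H, 4 pi L, 5 ri:n H.
  Heavy syllables in the domain: 1, 2, 3, 5. The rightmost is syllable 5 (ri:n).
  → primary stress on syllable 5.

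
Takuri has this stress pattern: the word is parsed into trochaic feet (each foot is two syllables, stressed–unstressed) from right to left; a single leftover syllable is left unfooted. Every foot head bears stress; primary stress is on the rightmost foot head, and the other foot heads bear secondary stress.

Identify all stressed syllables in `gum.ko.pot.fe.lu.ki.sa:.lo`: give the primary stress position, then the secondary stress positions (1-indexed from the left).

Parse right to left into trochaic (ˈσσ) feet: (ˈgum.ko) (ˈpot.fe) (ˈlu.ki) (ˈsa:.lo).
Foot heads (stressed positions): 1, 3, 5, 7.
End Rule Rightmost: primary stress on the rightmost head = syllable 7.
Secondary stress on 1, 3, 5: ˌgum.ko.ˌpot.fe.ˌlu.ki.ˈsa:.lo.

primary 7, secondary 1, 3, 5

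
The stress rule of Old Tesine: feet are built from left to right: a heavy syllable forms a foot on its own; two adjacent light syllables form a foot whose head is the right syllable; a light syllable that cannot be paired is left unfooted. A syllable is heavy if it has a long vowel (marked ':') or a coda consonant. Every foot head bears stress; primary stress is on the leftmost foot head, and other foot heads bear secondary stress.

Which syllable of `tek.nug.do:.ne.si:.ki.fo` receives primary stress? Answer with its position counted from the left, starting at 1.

Weights: 1 tek H, 2 nug H, 3 do: H, 4 ne L, 5 si: H, 6 ki L, 7 fo L.
Parse left to right (heavy = foot alone; LL = one foot; stranded L unfooted): (ˈtek) (ˈnug) (ˈdo:) ne (ˈsi:) (ki.ˈfo).
Foot heads: 1, 2, 3, 5, 7.
Primary stress on the leftmost head = syllable 1.
Primary stress: syllable 1 → ˈtek.nug.do:.ne.si:.ki.fo.

1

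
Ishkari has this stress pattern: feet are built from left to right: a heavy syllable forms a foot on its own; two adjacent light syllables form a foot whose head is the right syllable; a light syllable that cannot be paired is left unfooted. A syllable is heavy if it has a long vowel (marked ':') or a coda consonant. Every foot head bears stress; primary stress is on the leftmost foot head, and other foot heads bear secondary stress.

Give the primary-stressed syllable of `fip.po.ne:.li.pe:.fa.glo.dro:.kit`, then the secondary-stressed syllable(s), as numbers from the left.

primary 1, secondary 3, 5, 7, 8, 9

Weights: 1 fip H, 2 po L, 3 ne: H, 4 li L, 5 pe: H, 6 fa L, 7 glo L, 8 dro: H, 9 kit H.
Parse left to right (heavy = foot alone; LL = one foot; stranded L unfooted): (ˈfip) po (ˈne:) li (ˈpe:) (fa.ˈglo) (ˈdro:) (ˈkit).
Foot heads: 1, 3, 5, 7, 8, 9.
Primary stress on the leftmost head = syllable 1.
Secondary stress on 3, 5, 7, 8, 9: ˈfip.po.ˌne:.li.ˌpe:.fa.ˌglo.ˌdro:.ˌkit.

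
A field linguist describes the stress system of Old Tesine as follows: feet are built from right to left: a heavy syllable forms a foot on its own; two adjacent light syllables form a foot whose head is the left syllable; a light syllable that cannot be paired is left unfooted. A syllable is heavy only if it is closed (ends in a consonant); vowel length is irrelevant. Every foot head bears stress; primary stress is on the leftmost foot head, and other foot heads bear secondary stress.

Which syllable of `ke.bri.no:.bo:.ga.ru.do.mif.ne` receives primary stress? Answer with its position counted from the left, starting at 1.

2

Weights: 1 ke L, 2 bri L, 3 no: L, 4 bo: L, 5 ga L, 6 ru L, 7 do L, 8 mif H, 9 ne L.
Parse right to left (heavy = foot alone; LL = one foot; stranded L unfooted): ke (ˈbri.no:) (ˈbo:.ga) (ˈru.do) (ˈmif) ne.
Foot heads: 2, 4, 6, 8.
Primary stress on the leftmost head = syllable 2.
Primary stress: syllable 2 → ke.ˈbri.no:.bo:.ga.ru.do.mif.ne.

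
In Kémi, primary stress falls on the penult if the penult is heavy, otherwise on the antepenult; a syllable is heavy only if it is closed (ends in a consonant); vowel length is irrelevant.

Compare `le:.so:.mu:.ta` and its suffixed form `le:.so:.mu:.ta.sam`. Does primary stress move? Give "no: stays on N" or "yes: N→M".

Base `le:.so:.mu:.ta` (4 syllables):
  Weights: 2 so: L, 3 mu: L, 4 ta L.
  The penult (syllable 3, mu:) is light, so stress falls on the antepenult (syllable 2, so:).
  → primary stress on syllable 2.
Suffixed `le:.so:.mu:.ta.sam` (5 syllables):
  Weights: 3 mu: L, 4 ta L, 5 sam H.
  The penult (syllable 4, ta) is light, so stress falls on the antepenult (syllable 3, mu:).
  → primary stress on syllable 3.

yes: 2→3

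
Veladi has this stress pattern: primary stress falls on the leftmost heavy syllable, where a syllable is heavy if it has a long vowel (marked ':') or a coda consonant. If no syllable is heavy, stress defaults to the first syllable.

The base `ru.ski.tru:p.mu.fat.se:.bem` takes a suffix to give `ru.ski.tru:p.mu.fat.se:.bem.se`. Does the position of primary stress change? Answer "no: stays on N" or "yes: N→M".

no: stays on 3

Base `ru.ski.tru:p.mu.fat.se:.bem` (7 syllables):
  Weights: 1 ru L, 2 ski L, 3 tru:p H, 4 mu L, 5 fat H, 6 se: H, 7 bem H.
  Heavy syllables in the domain: 3, 5, 6, 7. The leftmost is syllable 3 (tru:p).
  → primary stress on syllable 3.
Suffixed `ru.ski.tru:p.mu.fat.se:.bem.se` (8 syllables):
  Weights: 1 ru L, 2 ski L, 3 tru:p H, 4 mu L, 5 fat H, 6 se: H, 7 bem H, 8 se L.
  Heavy syllables in the domain: 3, 5, 6, 7. The leftmost is syllable 3 (tru:p).
  → primary stress on syllable 3.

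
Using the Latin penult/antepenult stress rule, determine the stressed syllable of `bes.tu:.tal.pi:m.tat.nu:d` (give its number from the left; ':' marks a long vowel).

Classical Latin: stress the penult if heavy (long vowel or closed), else the antepenult.
Weights: 4 pi:m H, 5 tat H, 6 nu:d H.
The penult (syllable 5, tat) is heavy, so it takes stress.
Stress on syllable 5: bes.tu:.tal.pi:m.ˈtat.nu:d.

5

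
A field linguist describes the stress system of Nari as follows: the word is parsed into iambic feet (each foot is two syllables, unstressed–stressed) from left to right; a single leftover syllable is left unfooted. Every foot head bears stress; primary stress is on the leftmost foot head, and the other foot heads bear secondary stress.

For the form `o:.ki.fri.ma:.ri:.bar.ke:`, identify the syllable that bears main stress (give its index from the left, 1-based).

Parse left to right into iambic (σˈσ) feet: (o:.ˈki) (fri.ˈma:) (ri:.ˈbar) ke:. Syllable 7 is left unfooted.
Foot heads (stressed positions): 2, 4, 6.
End Rule Leftmost: primary stress on the leftmost head = syllable 2.
Primary stress: syllable 2 → o:.ˈki.fri.ma:.ri:.bar.ke:.

2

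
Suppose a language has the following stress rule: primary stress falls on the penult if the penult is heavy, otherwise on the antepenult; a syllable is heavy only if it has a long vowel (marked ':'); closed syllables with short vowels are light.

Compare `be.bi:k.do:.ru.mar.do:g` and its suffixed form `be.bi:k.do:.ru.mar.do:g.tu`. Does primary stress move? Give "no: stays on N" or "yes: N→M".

Base `be.bi:k.do:.ru.mar.do:g` (6 syllables):
  Weights: 4 ru L, 5 mar L, 6 do:g H.
  The penult (syllable 5, mar) is light, so stress falls on the antepenult (syllable 4, ru).
  → primary stress on syllable 4.
Suffixed `be.bi:k.do:.ru.mar.do:g.tu` (7 syllables):
  Weights: 5 mar L, 6 do:g H, 7 tu L.
  The penult (syllable 6, do:g) is heavy, so it takes stress.
  → primary stress on syllable 6.

yes: 4→6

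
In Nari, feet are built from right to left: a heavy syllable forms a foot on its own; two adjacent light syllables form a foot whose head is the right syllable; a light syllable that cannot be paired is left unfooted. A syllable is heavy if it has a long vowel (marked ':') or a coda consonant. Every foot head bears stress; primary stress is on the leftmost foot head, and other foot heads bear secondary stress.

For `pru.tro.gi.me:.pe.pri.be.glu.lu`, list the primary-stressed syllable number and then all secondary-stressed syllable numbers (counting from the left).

primary 3, secondary 4, 7, 9

Weights: 1 pru L, 2 tro L, 3 gi L, 4 me: H, 5 pe L, 6 pri L, 7 be L, 8 glu L, 9 lu L.
Parse right to left (heavy = foot alone; LL = one foot; stranded L unfooted): pru (tro.ˈgi) (ˈme:) pe (pri.ˈbe) (glu.ˈlu).
Foot heads: 3, 4, 7, 9.
Primary stress on the leftmost head = syllable 3.
Secondary stress on 4, 7, 9: pru.tro.ˈgi.ˌme:.pe.pri.ˌbe.glu.ˌlu.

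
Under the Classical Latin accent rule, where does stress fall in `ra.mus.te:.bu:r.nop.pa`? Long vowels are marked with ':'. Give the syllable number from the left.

5

Classical Latin: stress the penult if heavy (long vowel or closed), else the antepenult.
Weights: 4 bu:r H, 5 nop H, 6 pa L.
The penult (syllable 5, nop) is heavy, so it takes stress.
Stress on syllable 5: ra.mus.te:.bu:r.ˈnop.pa.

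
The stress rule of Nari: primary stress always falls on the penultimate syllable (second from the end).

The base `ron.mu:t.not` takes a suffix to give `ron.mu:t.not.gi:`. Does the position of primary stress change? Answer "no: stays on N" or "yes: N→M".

Base `ron.mu:t.not` (3 syllables):
  The word has 3 syllables; the penultimate syllable (second from the end) is syllable 2 (mu:t).
  → primary stress on syllable 2.
Suffixed `ron.mu:t.not.gi:` (4 syllables):
  The word has 4 syllables; the penultimate syllable (second from the end) is syllable 3 (not).
  → primary stress on syllable 3.

yes: 2→3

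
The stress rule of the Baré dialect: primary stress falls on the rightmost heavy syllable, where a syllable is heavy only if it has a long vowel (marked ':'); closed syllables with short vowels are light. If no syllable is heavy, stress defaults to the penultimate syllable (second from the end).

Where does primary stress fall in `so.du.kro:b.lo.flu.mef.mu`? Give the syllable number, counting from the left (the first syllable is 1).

Weights: 1 so L, 2 du L, 3 kro:b H, 4 lo L, 5 flu L, 6 mef L, 7 mu L.
Heavy syllables in the domain: 3. The rightmost is syllable 3 (kro:b).
Primary stress: syllable 3 → so.du.ˈkro:b.lo.flu.mef.mu.

3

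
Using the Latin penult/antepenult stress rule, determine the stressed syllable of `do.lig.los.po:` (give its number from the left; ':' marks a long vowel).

Classical Latin: stress the penult if heavy (long vowel or closed), else the antepenult.
Weights: 2 lig H, 3 los H, 4 po: H.
The penult (syllable 3, los) is heavy, so it takes stress.
Stress on syllable 3: do.lig.ˈlos.po:.

3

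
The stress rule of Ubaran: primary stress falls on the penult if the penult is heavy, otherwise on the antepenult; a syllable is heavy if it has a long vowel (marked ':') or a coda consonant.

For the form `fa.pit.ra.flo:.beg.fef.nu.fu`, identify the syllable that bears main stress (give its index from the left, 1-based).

Weights: 6 fef H, 7 nu L, 8 fu L.
The penult (syllable 7, nu) is light, so stress falls on the antepenult (syllable 6, fef).
Primary stress: syllable 6 → fa.pit.ra.flo:.beg.ˈfef.nu.fu.

6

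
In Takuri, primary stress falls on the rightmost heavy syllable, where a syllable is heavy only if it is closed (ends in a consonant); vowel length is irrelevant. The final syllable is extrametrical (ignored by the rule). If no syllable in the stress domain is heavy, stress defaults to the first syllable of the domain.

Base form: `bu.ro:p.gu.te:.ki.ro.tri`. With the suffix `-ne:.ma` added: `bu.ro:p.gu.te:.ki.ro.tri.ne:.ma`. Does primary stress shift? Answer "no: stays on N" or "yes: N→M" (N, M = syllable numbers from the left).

Base `bu.ro:p.gu.te:.ki.ro.tri` (7 syllables):
  The final syllable (7, tri) is extrametrical; the stress domain is syllables 1–6.
  Weights: 1 bu L, 2 ro:p H, 3 gu L, 4 te: L, 5 ki L, 6 ro L.
  Heavy syllables in the domain: 2. The rightmost is syllable 2 (ro:p).
  → primary stress on syllable 2.
Suffixed `bu.ro:p.gu.te:.ki.ro.tri.ne:.ma` (9 syllables):
  The final syllable (9, ma) is extrametrical; the stress domain is syllables 1–8.
  Weights: 1 bu L, 2 ro:p H, 3 gu L, 4 te: L, 5 ki L, 6 ro L, 7 tri L, 8 ne: L.
  Heavy syllables in the domain: 2. The rightmost is syllable 2 (ro:p).
  → primary stress on syllable 2.

no: stays on 2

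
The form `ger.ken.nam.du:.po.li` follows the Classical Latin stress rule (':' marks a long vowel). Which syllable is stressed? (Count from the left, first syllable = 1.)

4

Classical Latin: stress the penult if heavy (long vowel or closed), else the antepenult.
Weights: 4 du: H, 5 po L, 6 li L.
The penult (syllable 5, po) is light, so stress falls on the antepenult (syllable 4, du:).
Stress on syllable 4: ger.ken.nam.ˈdu:.po.li.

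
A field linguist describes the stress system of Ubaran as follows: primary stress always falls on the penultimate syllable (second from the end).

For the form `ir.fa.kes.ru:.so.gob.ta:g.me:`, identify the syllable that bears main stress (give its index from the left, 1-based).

7

The word has 8 syllables; the penultimate syllable (second from the end) is syllable 7 (ta:g).
Primary stress: syllable 7 → ir.fa.kes.ru:.so.gob.ˈta:g.me:.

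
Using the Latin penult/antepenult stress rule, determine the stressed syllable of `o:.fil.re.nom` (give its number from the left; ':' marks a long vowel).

Classical Latin: stress the penult if heavy (long vowel or closed), else the antepenult.
Weights: 2 fil H, 3 re L, 4 nom H.
The penult (syllable 3, re) is light, so stress falls on the antepenult (syllable 2, fil).
Stress on syllable 2: o:.ˈfil.re.nom.

2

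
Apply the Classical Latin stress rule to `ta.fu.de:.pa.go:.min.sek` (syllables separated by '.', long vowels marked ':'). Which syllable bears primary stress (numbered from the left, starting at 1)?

Classical Latin: stress the penult if heavy (long vowel or closed), else the antepenult.
Weights: 5 go: H, 6 min H, 7 sek H.
The penult (syllable 6, min) is heavy, so it takes stress.
Stress on syllable 6: ta.fu.de:.pa.go:.ˈmin.sek.

6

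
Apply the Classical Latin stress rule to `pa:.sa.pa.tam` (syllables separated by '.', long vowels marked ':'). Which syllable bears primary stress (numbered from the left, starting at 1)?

Classical Latin: stress the penult if heavy (long vowel or closed), else the antepenult.
Weights: 2 sa L, 3 pa L, 4 tam H.
The penult (syllable 3, pa) is light, so stress falls on the antepenult (syllable 2, sa).
Stress on syllable 2: pa:.ˈsa.pa.tam.

2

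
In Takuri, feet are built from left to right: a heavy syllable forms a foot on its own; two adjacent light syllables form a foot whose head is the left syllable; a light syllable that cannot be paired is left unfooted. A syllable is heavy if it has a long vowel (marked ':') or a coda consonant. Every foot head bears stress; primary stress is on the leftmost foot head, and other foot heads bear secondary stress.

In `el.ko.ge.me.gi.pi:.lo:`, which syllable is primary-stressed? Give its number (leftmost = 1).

1

Weights: 1 el H, 2 ko L, 3 ge L, 4 me L, 5 gi L, 6 pi: H, 7 lo: H.
Parse left to right (heavy = foot alone; LL = one foot; stranded L unfooted): (ˈel) (ˈko.ge) (ˈme.gi) (ˈpi:) (ˈlo:).
Foot heads: 1, 2, 4, 6, 7.
Primary stress on the leftmost head = syllable 1.
Primary stress: syllable 1 → ˈel.ko.ge.me.gi.pi:.lo:.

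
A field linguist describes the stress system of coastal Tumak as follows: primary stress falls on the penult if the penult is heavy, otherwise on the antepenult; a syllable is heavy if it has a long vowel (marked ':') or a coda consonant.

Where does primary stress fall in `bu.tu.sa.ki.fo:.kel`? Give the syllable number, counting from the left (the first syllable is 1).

Weights: 4 ki L, 5 fo: H, 6 kel H.
The penult (syllable 5, fo:) is heavy, so it takes stress.
Primary stress: syllable 5 → bu.tu.sa.ki.ˈfo:.kel.

5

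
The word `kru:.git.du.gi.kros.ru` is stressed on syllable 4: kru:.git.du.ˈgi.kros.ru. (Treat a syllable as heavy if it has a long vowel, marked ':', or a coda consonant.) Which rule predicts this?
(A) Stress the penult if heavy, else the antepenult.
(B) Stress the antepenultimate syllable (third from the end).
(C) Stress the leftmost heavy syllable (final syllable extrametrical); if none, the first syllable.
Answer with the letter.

B

Rule A → syllable 5 (observed: 4).
Rule B → syllable 4 ✓.
Rule C → syllable 1 (observed: 4).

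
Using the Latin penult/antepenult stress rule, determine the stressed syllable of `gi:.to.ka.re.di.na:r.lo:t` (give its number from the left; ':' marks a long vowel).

6

Classical Latin: stress the penult if heavy (long vowel or closed), else the antepenult.
Weights: 5 di L, 6 na:r H, 7 lo:t H.
The penult (syllable 6, na:r) is heavy, so it takes stress.
Stress on syllable 6: gi:.to.ka.re.di.ˈna:r.lo:t.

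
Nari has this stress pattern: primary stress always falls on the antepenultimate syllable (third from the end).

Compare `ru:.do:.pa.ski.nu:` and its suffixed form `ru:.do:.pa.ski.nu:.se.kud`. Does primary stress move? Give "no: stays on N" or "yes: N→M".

yes: 3→5

Base `ru:.do:.pa.ski.nu:` (5 syllables):
  The word has 5 syllables; the antepenultimate syllable (third from the end) is syllable 3 (pa).
  → primary stress on syllable 3.
Suffixed `ru:.do:.pa.ski.nu:.se.kud` (7 syllables):
  The word has 7 syllables; the antepenultimate syllable (third from the end) is syllable 5 (nu:).
  → primary stress on syllable 5.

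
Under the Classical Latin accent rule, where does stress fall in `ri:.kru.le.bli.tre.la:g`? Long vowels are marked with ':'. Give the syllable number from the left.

4

Classical Latin: stress the penult if heavy (long vowel or closed), else the antepenult.
Weights: 4 bli L, 5 tre L, 6 la:g H.
The penult (syllable 5, tre) is light, so stress falls on the antepenult (syllable 4, bli).
Stress on syllable 4: ri:.kru.le.ˈbli.tre.la:g.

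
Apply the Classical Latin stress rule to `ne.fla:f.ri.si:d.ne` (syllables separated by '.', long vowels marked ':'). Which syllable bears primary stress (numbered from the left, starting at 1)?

4

Classical Latin: stress the penult if heavy (long vowel or closed), else the antepenult.
Weights: 3 ri L, 4 si:d H, 5 ne L.
The penult (syllable 4, si:d) is heavy, so it takes stress.
Stress on syllable 4: ne.fla:f.ri.ˈsi:d.ne.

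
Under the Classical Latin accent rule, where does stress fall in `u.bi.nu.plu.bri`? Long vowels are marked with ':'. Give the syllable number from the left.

Classical Latin: stress the penult if heavy (long vowel or closed), else the antepenult.
Weights: 3 nu L, 4 plu L, 5 bri L.
The penult (syllable 4, plu) is light, so stress falls on the antepenult (syllable 3, nu).
Stress on syllable 3: u.bi.ˈnu.plu.bri.

3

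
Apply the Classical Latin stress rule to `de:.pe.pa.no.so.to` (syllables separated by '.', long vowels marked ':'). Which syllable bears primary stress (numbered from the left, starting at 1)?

4

Classical Latin: stress the penult if heavy (long vowel or closed), else the antepenult.
Weights: 4 no L, 5 so L, 6 to L.
The penult (syllable 5, so) is light, so stress falls on the antepenult (syllable 4, no).
Stress on syllable 4: de:.pe.pa.ˈno.so.to.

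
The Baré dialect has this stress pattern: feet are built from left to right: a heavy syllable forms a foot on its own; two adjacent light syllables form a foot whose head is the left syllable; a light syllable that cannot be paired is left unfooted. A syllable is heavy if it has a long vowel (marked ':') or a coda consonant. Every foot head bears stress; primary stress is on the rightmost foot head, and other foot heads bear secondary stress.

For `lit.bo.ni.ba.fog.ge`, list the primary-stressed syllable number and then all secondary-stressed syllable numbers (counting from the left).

Weights: 1 lit H, 2 bo L, 3 ni L, 4 ba L, 5 fog H, 6 ge L.
Parse left to right (heavy = foot alone; LL = one foot; stranded L unfooted): (ˈlit) (ˈbo.ni) ba (ˈfog) ge.
Foot heads: 1, 2, 5.
Primary stress on the rightmost head = syllable 5.
Secondary stress on 1, 2: ˌlit.ˌbo.ni.ba.ˈfog.ge.

primary 5, secondary 1, 2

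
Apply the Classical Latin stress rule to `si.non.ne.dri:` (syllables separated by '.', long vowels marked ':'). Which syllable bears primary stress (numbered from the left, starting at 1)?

2

Classical Latin: stress the penult if heavy (long vowel or closed), else the antepenult.
Weights: 2 non H, 3 ne L, 4 dri: H.
The penult (syllable 3, ne) is light, so stress falls on the antepenult (syllable 2, non).
Stress on syllable 2: si.ˈnon.ne.dri:.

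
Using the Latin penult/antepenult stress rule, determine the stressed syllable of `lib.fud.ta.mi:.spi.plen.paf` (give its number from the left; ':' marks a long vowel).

Classical Latin: stress the penult if heavy (long vowel or closed), else the antepenult.
Weights: 5 spi L, 6 plen H, 7 paf H.
The penult (syllable 6, plen) is heavy, so it takes stress.
Stress on syllable 6: lib.fud.ta.mi:.spi.ˈplen.paf.

6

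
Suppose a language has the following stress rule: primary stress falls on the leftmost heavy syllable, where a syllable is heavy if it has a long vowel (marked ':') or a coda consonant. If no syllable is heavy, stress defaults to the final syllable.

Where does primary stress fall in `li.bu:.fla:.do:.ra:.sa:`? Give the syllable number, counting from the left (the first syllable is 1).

Weights: 1 li L, 2 bu: H, 3 fla: H, 4 do: H, 5 ra: H, 6 sa: H.
Heavy syllables in the domain: 2, 3, 4, 5, 6. The leftmost is syllable 2 (bu:).
Primary stress: syllable 2 → li.ˈbu:.fla:.do:.ra:.sa:.

2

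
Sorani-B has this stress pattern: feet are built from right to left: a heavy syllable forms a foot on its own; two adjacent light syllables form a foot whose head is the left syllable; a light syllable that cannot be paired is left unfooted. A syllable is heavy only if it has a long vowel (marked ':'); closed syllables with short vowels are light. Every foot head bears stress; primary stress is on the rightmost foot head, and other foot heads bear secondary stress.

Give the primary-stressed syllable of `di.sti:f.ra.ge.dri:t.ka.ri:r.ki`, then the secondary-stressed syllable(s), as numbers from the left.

primary 7, secondary 2, 3, 5

Weights: 1 di L, 2 sti:f H, 3 ra L, 4 ge L, 5 dri:t H, 6 ka L, 7 ri:r H, 8 ki L.
Parse right to left (heavy = foot alone; LL = one foot; stranded L unfooted): di (ˈsti:f) (ˈra.ge) (ˈdri:t) ka (ˈri:r) ki.
Foot heads: 2, 3, 5, 7.
Primary stress on the rightmost head = syllable 7.
Secondary stress on 2, 3, 5: di.ˌsti:f.ˌra.ge.ˌdri:t.ka.ˈri:r.ki.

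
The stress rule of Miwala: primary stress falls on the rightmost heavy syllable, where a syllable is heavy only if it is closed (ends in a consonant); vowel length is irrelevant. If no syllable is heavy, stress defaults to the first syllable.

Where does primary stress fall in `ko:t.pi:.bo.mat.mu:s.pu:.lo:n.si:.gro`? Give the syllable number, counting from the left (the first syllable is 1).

7

Weights: 1 ko:t H, 2 pi: L, 3 bo L, 4 mat H, 5 mu:s H, 6 pu: L, 7 lo:n H, 8 si: L, 9 gro L.
Heavy syllables in the domain: 1, 4, 5, 7. The rightmost is syllable 7 (lo:n).
Primary stress: syllable 7 → ko:t.pi:.bo.mat.mu:s.pu:.ˈlo:n.si:.gro.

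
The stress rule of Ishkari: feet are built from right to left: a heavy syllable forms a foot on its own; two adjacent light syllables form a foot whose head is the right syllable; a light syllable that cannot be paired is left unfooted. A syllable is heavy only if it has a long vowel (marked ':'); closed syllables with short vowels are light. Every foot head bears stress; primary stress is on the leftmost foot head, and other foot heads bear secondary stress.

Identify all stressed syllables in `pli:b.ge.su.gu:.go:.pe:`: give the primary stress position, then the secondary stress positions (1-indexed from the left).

Weights: 1 pli:b H, 2 ge L, 3 su L, 4 gu: H, 5 go: H, 6 pe: H.
Parse right to left (heavy = foot alone; LL = one foot; stranded L unfooted): (ˈpli:b) (ge.ˈsu) (ˈgu:) (ˈgo:) (ˈpe:).
Foot heads: 1, 3, 4, 5, 6.
Primary stress on the leftmost head = syllable 1.
Secondary stress on 3, 4, 5, 6: ˈpli:b.ge.ˌsu.ˌgu:.ˌgo:.ˌpe:.

primary 1, secondary 3, 4, 5, 6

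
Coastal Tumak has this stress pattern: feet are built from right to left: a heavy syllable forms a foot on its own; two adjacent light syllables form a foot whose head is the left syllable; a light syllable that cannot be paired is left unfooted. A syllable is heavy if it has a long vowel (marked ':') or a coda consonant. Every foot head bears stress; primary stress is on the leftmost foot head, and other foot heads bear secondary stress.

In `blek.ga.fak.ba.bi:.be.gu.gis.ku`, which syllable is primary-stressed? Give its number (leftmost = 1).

Weights: 1 blek H, 2 ga L, 3 fak H, 4 ba L, 5 bi: H, 6 be L, 7 gu L, 8 gis H, 9 ku L.
Parse right to left (heavy = foot alone; LL = one foot; stranded L unfooted): (ˈblek) ga (ˈfak) ba (ˈbi:) (ˈbe.gu) (ˈgis) ku.
Foot heads: 1, 3, 5, 6, 8.
Primary stress on the leftmost head = syllable 1.
Primary stress: syllable 1 → ˈblek.ga.fak.ba.bi:.be.gu.gis.ku.

1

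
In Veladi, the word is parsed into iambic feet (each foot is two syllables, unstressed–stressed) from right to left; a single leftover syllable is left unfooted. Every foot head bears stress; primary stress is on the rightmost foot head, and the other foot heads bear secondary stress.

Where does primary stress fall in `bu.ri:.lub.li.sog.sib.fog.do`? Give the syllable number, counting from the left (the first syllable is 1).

8

Parse right to left into iambic (σˈσ) feet: (bu.ˈri:) (lub.ˈli) (sog.ˈsib) (fog.ˈdo).
Foot heads (stressed positions): 2, 4, 6, 8.
End Rule Rightmost: primary stress on the rightmost head = syllable 8.
Primary stress: syllable 8 → bu.ri:.lub.li.sog.sib.fog.ˈdo.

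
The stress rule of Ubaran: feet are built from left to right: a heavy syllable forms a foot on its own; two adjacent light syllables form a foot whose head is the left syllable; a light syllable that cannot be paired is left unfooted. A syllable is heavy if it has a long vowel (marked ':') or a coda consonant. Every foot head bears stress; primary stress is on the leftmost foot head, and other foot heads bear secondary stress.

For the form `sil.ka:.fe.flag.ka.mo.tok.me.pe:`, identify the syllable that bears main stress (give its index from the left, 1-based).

Weights: 1 sil H, 2 ka: H, 3 fe L, 4 flag H, 5 ka L, 6 mo L, 7 tok H, 8 me L, 9 pe: H.
Parse left to right (heavy = foot alone; LL = one foot; stranded L unfooted): (ˈsil) (ˈka:) fe (ˈflag) (ˈka.mo) (ˈtok) me (ˈpe:).
Foot heads: 1, 2, 4, 5, 7, 9.
Primary stress on the leftmost head = syllable 1.
Primary stress: syllable 1 → ˈsil.ka:.fe.flag.ka.mo.tok.me.pe:.

1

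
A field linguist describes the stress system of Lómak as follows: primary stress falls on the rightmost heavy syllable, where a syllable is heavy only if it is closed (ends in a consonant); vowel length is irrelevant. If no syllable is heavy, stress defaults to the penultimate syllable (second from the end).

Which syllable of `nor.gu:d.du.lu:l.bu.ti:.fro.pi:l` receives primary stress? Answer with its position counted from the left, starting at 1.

Weights: 1 nor H, 2 gu:d H, 3 du L, 4 lu:l H, 5 bu L, 6 ti: L, 7 fro L, 8 pi:l H.
Heavy syllables in the domain: 1, 2, 4, 8. The rightmost is syllable 8 (pi:l).
Primary stress: syllable 8 → nor.gu:d.du.lu:l.bu.ti:.fro.ˈpi:l.

8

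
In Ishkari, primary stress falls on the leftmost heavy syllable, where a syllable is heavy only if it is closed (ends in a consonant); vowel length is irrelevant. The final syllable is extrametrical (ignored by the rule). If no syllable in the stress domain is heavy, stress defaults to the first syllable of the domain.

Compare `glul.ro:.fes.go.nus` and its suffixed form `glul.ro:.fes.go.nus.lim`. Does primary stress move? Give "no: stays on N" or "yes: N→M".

Base `glul.ro:.fes.go.nus` (5 syllables):
  The final syllable (5, nus) is extrametrical; the stress domain is syllables 1–4.
  Weights: 1 glul H, 2 ro: L, 3 fes H, 4 go L.
  Heavy syllables in the domain: 1, 3. The leftmost is syllable 1 (glul).
  → primary stress on syllable 1.
Suffixed `glul.ro:.fes.go.nus.lim` (6 syllables):
  The final syllable (6, lim) is extrametrical; the stress domain is syllables 1–5.
  Weights: 1 glul H, 2 ro: L, 3 fes H, 4 go L, 5 nus H.
  Heavy syllables in the domain: 1, 3, 5. The leftmost is syllable 1 (glul).
  → primary stress on syllable 1.

no: stays on 1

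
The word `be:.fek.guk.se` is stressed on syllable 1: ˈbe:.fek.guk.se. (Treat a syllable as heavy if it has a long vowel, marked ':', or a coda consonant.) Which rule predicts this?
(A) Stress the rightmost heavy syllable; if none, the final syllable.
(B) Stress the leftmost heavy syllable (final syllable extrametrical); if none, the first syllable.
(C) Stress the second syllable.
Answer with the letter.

B

Rule A → syllable 3 (observed: 1).
Rule B → syllable 1 ✓.
Rule C → syllable 2 (observed: 1).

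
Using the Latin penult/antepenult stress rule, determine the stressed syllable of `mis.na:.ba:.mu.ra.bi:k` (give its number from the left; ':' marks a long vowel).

Classical Latin: stress the penult if heavy (long vowel or closed), else the antepenult.
Weights: 4 mu L, 5 ra L, 6 bi:k H.
The penult (syllable 5, ra) is light, so stress falls on the antepenult (syllable 4, mu).
Stress on syllable 4: mis.na:.ba:.ˈmu.ra.bi:k.

4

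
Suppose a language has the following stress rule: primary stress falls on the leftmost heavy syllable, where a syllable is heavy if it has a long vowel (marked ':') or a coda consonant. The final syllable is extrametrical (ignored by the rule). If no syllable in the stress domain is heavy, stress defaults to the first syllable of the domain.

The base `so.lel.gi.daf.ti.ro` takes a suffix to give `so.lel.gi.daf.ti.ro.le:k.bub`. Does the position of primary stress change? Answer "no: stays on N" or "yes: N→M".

Base `so.lel.gi.daf.ti.ro` (6 syllables):
  The final syllable (6, ro) is extrametrical; the stress domain is syllables 1–5.
  Weights: 1 so L, 2 lel H, 3 gi L, 4 daf H, 5 ti L.
  Heavy syllables in the domain: 2, 4. The leftmost is syllable 2 (lel).
  → primary stress on syllable 2.
Suffixed `so.lel.gi.daf.ti.ro.le:k.bub` (8 syllables):
  The final syllable (8, bub) is extrametrical; the stress domain is syllables 1–7.
  Weights: 1 so L, 2 lel H, 3 gi L, 4 daf H, 5 ti L, 6 ro L, 7 le:k H.
  Heavy syllables in the domain: 2, 4, 7. The leftmost is syllable 2 (lel).
  → primary stress on syllable 2.

no: stays on 2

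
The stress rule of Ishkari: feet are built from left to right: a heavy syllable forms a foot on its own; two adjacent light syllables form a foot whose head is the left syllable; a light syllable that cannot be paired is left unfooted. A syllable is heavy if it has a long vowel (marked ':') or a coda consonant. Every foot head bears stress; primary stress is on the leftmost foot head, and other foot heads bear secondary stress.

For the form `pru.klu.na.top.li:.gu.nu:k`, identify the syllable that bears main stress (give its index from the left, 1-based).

Weights: 1 pru L, 2 klu L, 3 na L, 4 top H, 5 li: H, 6 gu L, 7 nu:k H.
Parse left to right (heavy = foot alone; LL = one foot; stranded L unfooted): (ˈpru.klu) na (ˈtop) (ˈli:) gu (ˈnu:k).
Foot heads: 1, 4, 5, 7.
Primary stress on the leftmost head = syllable 1.
Primary stress: syllable 1 → ˈpru.klu.na.top.li:.gu.nu:k.

1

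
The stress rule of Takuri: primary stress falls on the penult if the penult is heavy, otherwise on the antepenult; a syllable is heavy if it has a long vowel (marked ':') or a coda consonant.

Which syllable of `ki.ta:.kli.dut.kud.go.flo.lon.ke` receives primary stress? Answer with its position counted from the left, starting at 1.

Weights: 7 flo L, 8 lon H, 9 ke L.
The penult (syllable 8, lon) is heavy, so it takes stress.
Primary stress: syllable 8 → ki.ta:.kli.dut.kud.go.flo.ˈlon.ke.

8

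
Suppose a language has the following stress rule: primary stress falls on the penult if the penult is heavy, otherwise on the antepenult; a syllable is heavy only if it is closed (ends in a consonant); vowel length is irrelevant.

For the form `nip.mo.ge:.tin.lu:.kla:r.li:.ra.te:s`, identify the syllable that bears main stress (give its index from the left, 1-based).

Weights: 7 li: L, 8 ra L, 9 te:s H.
The penult (syllable 8, ra) is light, so stress falls on the antepenult (syllable 7, li:).
Primary stress: syllable 7 → nip.mo.ge:.tin.lu:.kla:r.ˈli:.ra.te:s.

7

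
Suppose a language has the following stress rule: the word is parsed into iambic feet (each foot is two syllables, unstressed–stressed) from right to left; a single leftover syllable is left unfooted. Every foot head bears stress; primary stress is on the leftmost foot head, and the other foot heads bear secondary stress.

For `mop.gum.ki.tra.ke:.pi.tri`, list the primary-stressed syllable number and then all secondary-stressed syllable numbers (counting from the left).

Parse right to left into iambic (σˈσ) feet: mop (gum.ˈki) (tra.ˈke:) (pi.ˈtri). Syllable 1 is left unfooted.
Foot heads (stressed positions): 3, 5, 7.
End Rule Leftmost: primary stress on the leftmost head = syllable 3.
Secondary stress on 5, 7: mop.gum.ˈki.tra.ˌke:.pi.ˌtri.

primary 3, secondary 5, 7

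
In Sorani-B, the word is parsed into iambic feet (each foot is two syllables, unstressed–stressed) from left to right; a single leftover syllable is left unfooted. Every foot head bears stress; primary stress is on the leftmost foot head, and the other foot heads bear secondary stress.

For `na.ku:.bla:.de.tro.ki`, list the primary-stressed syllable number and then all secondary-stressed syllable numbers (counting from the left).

primary 2, secondary 4, 6

Parse left to right into iambic (σˈσ) feet: (na.ˈku:) (bla:.ˈde) (tro.ˈki).
Foot heads (stressed positions): 2, 4, 6.
End Rule Leftmost: primary stress on the leftmost head = syllable 2.
Secondary stress on 4, 6: na.ˈku:.bla:.ˌde.tro.ˌki.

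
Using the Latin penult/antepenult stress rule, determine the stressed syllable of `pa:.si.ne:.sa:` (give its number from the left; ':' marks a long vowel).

Classical Latin: stress the penult if heavy (long vowel or closed), else the antepenult.
Weights: 2 si L, 3 ne: H, 4 sa: H.
The penult (syllable 3, ne:) is heavy, so it takes stress.
Stress on syllable 3: pa:.si.ˈne:.sa:.

3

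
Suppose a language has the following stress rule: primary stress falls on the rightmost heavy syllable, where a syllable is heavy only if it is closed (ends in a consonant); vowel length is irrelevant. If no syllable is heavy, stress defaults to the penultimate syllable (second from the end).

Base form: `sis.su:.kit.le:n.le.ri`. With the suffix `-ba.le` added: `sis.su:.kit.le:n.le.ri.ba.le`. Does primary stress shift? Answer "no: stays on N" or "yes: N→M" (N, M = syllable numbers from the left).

no: stays on 4

Base `sis.su:.kit.le:n.le.ri` (6 syllables):
  Weights: 1 sis H, 2 su: L, 3 kit H, 4 le:n H, 5 le L, 6 ri L.
  Heavy syllables in the domain: 1, 3, 4. The rightmost is syllable 4 (le:n).
  → primary stress on syllable 4.
Suffixed `sis.su:.kit.le:n.le.ri.ba.le` (8 syllables):
  Weights: 1 sis H, 2 su: L, 3 kit H, 4 le:n H, 5 le L, 6 ri L, 7 ba L, 8 le L.
  Heavy syllables in the domain: 1, 3, 4. The rightmost is syllable 4 (le:n).
  → primary stress on syllable 4.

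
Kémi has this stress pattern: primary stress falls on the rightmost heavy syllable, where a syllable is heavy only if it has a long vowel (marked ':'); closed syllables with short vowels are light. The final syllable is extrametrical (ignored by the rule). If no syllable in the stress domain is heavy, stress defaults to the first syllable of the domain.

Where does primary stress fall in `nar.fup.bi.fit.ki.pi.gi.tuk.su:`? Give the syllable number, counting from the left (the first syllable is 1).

1

The final syllable (9, su:) is extrametrical; the stress domain is syllables 1–8.
Weights: 1 nar L, 2 fup L, 3 bi L, 4 fit L, 5 ki L, 6 pi L, 7 gi L, 8 tuk L.
No heavy syllable in the domain; default to the first syllable of the domain = syllable 1.
Primary stress: syllable 1 → ˈnar.fup.bi.fit.ki.pi.gi.tuk.su:.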